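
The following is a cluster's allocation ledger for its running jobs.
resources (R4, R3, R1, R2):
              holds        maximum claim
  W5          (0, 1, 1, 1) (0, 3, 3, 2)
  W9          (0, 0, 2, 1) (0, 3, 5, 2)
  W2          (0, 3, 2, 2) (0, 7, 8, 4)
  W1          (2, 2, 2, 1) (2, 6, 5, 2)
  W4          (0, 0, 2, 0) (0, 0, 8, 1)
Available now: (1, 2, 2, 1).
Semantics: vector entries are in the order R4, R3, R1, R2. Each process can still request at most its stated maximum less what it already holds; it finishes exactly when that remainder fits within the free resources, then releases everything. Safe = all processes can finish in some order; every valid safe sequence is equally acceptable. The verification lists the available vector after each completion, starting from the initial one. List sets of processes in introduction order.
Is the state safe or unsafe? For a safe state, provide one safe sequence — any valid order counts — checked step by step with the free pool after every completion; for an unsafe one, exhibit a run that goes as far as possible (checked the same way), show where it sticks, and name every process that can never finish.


UNSAFE.
Key observation: after W5, W9 the pool peaks at (1, 3, 5, 3), and each blocked process is short somewhere: W2 on R3, R1; W1 on R3; W4 on R1.
The run W5, W9 cannot be extended any further. Walking it through:
  pool = (1, 2, 2, 1)
  run W5 (needs (0, 2, 2, 1), free (1, 2, 2, 1)); after release of (0, 1, 1, 1) the pool is (1, 3, 3, 2)
  run W9 (needs (0, 3, 3, 1), free (1, 3, 3, 2)); after release of (0, 0, 2, 1) the pool is (1, 3, 5, 3)
  W2 cannot run: need (0, 4, 6, 2) vs free (1, 3, 5, 3) (insufficient R3 and R1)
  W1 cannot run: need (0, 4, 3, 1) vs free (1, 3, 5, 3) (insufficient R3)
  W4 cannot run: need (0, 0, 6, 1) vs free (1, 3, 5, 3) (insufficient R1)
Permanently blocked: W2, W1 and W4.


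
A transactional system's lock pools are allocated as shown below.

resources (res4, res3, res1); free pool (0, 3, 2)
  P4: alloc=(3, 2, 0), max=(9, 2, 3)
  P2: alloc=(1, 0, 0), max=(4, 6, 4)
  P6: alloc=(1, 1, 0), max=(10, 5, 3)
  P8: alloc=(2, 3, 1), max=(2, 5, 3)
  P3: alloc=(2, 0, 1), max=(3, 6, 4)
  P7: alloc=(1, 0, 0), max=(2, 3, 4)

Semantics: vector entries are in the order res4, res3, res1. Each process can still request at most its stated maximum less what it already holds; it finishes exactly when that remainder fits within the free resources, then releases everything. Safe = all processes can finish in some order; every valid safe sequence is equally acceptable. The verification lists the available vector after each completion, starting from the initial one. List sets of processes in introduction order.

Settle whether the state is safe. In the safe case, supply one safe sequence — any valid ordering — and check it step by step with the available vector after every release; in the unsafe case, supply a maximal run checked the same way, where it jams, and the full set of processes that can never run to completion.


SAFE. One safe sequence: P8, P3, P2, P7, P4, P6.
Key observation: reading the order forward, P8 is the first process whose need (0, 2, 2) meets the free pool (0, 3, 2) exactly on a resource it requests.
Walking it through:
  pool = (0, 3, 2)
  run P8 (needs (0, 2, 2), free (0, 3, 2)); after release of (2, 3, 1) the pool is (2, 6, 3)
  run P3 (needs (1, 6, 3), free (2, 6, 3)); after release of (2, 0, 1) the pool is (4, 6, 4)
  run P2 (needs (3, 6, 4), free (4, 6, 4)); after release of (1, 0, 0) the pool is (5, 6, 4)
  run P7 (needs (1, 3, 4), free (5, 6, 4)); after release of (1, 0, 0) the pool is (6, 6, 4)
  run P4 (needs (6, 0, 3), free (6, 6, 4)); after release of (3, 2, 0) the pool is (9, 8, 4)
  run P6 (needs (9, 4, 3), free (9, 8, 4)); after release of (1, 1, 0) the pool is (10, 9, 4)


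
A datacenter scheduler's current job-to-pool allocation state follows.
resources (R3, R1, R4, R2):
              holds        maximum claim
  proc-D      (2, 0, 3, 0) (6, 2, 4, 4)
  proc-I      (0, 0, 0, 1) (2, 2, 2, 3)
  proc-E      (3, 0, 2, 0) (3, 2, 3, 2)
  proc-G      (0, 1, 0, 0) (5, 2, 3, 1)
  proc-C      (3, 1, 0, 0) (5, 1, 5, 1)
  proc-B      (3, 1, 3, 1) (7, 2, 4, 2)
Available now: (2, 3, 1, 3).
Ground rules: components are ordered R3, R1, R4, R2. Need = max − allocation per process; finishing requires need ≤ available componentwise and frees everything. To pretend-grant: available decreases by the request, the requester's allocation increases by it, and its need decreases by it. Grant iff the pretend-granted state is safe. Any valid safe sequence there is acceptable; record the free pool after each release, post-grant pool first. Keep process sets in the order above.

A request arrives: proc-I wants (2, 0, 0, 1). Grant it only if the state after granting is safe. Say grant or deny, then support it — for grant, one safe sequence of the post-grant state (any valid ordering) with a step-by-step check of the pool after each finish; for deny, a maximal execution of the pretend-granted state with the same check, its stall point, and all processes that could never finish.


GRANT: granting preserves safety; a valid post-grant sequence is proc-E, proc-I, proc-B, proc-G, proc-D, proc-C.
Key observation: granting shrinks the pool to (0, 3, 1, 2), yet proc-E still fits and the chain goes through.
Check on the post-grant state, step by step:
  pool = (0, 3, 1, 2)
  proc-E: need (0, 2, 1, 2) fits (0, 3, 1, 2); releases (3, 0, 2, 0), pool now (3, 3, 3, 2)
  proc-I: need (0, 2, 2, 1) fits (3, 3, 3, 2); releases (2, 0, 0, 2), pool now (5, 3, 3, 4)
  proc-B: need (4, 1, 1, 1) fits (5, 3, 3, 4); releases (3, 1, 3, 1), pool now (8, 4, 6, 5)
  proc-G: need (5, 1, 3, 1) fits (8, 4, 6, 5); releases (0, 1, 0, 0), pool now (8, 5, 6, 5)
  proc-D: need (4, 2, 1, 4) fits (8, 5, 6, 5); releases (2, 0, 3, 0), pool now (10, 5, 9, 5)
  proc-C: need (2, 0, 5, 1) fits (10, 5, 9, 5); releases (3, 1, 0, 0), pool now (13, 6, 9, 5)


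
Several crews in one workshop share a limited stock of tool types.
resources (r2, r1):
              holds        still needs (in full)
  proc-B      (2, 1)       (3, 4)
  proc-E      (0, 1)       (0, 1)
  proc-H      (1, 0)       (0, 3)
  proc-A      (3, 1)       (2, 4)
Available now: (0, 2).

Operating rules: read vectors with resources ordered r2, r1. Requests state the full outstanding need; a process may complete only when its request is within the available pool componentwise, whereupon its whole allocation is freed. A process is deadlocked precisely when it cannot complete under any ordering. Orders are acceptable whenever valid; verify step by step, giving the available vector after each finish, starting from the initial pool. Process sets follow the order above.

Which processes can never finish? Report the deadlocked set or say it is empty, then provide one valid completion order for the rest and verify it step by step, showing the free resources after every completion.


The deadlocked set is proc-B and proc-A.
Key observation: the wall is r2: completing proc-E, proc-H brings the pool only to (1, 3), and all the rest need more.
The rest can finish in the order proc-E, proc-H. Walking it through:
  pool = (0, 2)
  proc-E: need (0, 1) fits (0, 2); releases (0, 1), pool now (0, 3)
  proc-H: need (0, 3) fits (0, 3); releases (1, 0), pool now (1, 3)
None of the blocked processes ever fits:
  proc-B still needs (3, 4) but only (1, 3) is free — short on r2 and r1
  proc-A still needs (2, 4) but only (1, 3) is free — short on r2 and r1


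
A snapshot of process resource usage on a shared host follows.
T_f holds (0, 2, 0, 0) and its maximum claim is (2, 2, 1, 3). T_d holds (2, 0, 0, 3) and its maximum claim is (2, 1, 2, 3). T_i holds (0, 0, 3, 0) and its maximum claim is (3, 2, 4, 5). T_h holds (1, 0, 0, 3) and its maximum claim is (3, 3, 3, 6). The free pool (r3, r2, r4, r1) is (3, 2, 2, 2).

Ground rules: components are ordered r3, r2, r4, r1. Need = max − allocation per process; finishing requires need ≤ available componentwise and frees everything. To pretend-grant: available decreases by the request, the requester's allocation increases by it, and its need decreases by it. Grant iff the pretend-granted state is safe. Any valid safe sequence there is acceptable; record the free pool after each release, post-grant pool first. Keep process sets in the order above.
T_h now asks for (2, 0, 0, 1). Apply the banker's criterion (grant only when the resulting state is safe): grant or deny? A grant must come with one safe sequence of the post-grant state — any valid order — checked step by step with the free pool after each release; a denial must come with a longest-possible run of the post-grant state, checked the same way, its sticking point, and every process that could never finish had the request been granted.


DENY. Granting would leave the state unsafe.
Key observation: after T_d, T_f the pool peaks at (3, 4, 2, 4), and each blocked process is short somewhere: T_i on r1; T_h on r4.
On the post-grant state, T_d, T_f is a maximal run — nothing extends it. Step-by-step check:
  pool = (1, 2, 2, 1)
  run T_d (needs (0, 1, 2, 0), free (1, 2, 2, 1)); after release of (2, 0, 0, 3) the pool is (3, 2, 2, 4)
  run T_f (needs (2, 0, 1, 3), free (3, 2, 2, 4)); after release of (0, 2, 0, 0) the pool is (3, 4, 2, 4)
  T_i cannot run: need (3, 2, 1, 5) vs free (3, 4, 2, 4) (insufficient r1)
  T_h cannot run: need (0, 3, 3, 2) vs free (3, 4, 2, 4) (insufficient r4)
Processes that could never finish after the grant: T_i and T_h.


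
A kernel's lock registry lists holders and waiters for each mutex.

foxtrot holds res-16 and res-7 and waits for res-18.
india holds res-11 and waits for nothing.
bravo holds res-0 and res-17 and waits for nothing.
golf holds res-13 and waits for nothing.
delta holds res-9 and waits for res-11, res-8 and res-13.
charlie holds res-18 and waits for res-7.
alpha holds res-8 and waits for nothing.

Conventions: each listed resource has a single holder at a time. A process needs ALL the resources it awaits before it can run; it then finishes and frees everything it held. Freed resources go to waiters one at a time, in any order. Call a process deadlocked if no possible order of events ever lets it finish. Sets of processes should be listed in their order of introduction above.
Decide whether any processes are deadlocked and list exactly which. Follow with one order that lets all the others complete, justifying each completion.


Deadlocked set: foxtrot and charlie.
Key observation: the waits loop around foxtrot -> charlie -> foxtrot with no way out; no other process is dragged down with it.
One completion order for the rest: alpha, golf, bravo, india, delta.
Verifying each step:
  alpha: no waits; runs immediately, freeing res-8
  golf: no waits; runs immediately, freeing res-13
  bravo: no waits; runs immediately, freeing res-0 and res-17
  india: no waits; runs immediately, freeing res-11
  run delta (all its waits — res-11, res-8 and res-13 — are resolved); releases res-9


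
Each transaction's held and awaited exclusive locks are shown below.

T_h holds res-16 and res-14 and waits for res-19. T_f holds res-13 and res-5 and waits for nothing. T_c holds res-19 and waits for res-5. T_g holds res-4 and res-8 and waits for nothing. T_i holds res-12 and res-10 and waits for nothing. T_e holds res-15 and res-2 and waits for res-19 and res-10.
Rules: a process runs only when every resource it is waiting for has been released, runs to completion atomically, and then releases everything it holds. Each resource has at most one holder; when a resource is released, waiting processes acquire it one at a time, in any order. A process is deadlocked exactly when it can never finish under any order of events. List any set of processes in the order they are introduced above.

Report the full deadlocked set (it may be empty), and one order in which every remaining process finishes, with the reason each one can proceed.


The deadlocked set is empty.
Key observation: the wait relation is loop-free; peeling off processes with no waits unwinds the whole state.
A valid finishing order for the others: T_f, T_i, T_c, T_g, T_e, T_h.
Walking it through:
  run T_f (it waits on nothing); releases res-13 and res-5
  run T_i (it waits on nothing); releases res-12 and res-10
  run T_c (all its waits — res-5 — are resolved); releases res-19
  run T_g (it waits on nothing); releases res-4 and res-8
  run T_e (all its waits — res-19 and res-10 — are resolved); releases res-15 and res-2
  run T_h (all its waits — res-19 — are resolved); releases res-16 and res-14


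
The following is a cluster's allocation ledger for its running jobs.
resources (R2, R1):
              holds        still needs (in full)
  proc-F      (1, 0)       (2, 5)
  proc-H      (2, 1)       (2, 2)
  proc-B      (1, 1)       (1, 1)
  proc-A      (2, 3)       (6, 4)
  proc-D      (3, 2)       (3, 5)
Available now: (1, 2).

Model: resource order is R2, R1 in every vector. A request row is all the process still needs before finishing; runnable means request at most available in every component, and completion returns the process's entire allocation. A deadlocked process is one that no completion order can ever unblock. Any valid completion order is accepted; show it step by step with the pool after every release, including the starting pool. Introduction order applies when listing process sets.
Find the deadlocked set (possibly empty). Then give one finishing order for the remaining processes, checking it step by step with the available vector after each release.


Deadlocked set: proc-F, proc-A and proc-D.
Key observation: after proc-B, proc-H the pool peaks at (4, 4), and each blocked process is short somewhere: proc-F on R1; proc-A on R2; proc-D on R1.
One completion order for the rest: proc-B, proc-H. Verifying each step:
  pool = (1, 2)
  run proc-B (needs (1, 1), free (1, 2)); after release of (1, 1) the pool is (2, 3)
  run proc-H (needs (2, 2), free (2, 3)); after release of (2, 1) the pool is (4, 4)
None of the blocked processes ever fits:
  proc-F still needs (2, 5) but only (4, 4) is free — short on R1
  proc-A still needs (6, 4) but only (4, 4) is free — short on R2
  proc-D still needs (3, 5) but only (4, 4) is free — short on R1


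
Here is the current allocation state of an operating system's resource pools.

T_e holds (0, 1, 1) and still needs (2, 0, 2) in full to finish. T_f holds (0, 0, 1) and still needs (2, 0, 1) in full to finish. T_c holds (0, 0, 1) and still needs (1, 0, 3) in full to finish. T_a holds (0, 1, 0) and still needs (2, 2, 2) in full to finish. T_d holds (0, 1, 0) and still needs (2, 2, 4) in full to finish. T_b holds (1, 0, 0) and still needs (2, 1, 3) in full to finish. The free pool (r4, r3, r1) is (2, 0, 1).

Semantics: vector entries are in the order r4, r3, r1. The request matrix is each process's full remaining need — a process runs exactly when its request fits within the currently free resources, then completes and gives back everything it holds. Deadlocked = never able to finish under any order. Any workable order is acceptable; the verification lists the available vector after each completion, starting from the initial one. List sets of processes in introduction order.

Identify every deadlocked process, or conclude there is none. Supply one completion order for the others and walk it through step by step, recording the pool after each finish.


The deadlocked set is T_a and T_d.
Key observation: the wall is r3: completing T_f, T_e, T_c, T_b brings the pool only to (3, 1, 4), and all the rest need more.
The rest can finish in the order T_f, T_e, T_c, T_b. Step-by-step check:
  pool = (2, 0, 1)
  run T_f (needs (2, 0, 1), free (2, 0, 1)); after release of (0, 0, 1) the pool is (2, 0, 2)
  run T_e (needs (2, 0, 2), free (2, 0, 2)); after release of (0, 1, 1) the pool is (2, 1, 3)
  run T_c (needs (1, 0, 3), free (2, 1, 3)); after release of (0, 0, 1) the pool is (2, 1, 4)
  run T_b (needs (2, 1, 3), free (2, 1, 4)); after release of (1, 0, 0) the pool is (3, 1, 4)
None of the blocked processes ever fits:
  T_a cannot run: need (2, 2, 2) vs free (3, 1, 4) (insufficient r3)
  T_d cannot run: need (2, 2, 4) vs free (3, 1, 4) (insufficient r3)


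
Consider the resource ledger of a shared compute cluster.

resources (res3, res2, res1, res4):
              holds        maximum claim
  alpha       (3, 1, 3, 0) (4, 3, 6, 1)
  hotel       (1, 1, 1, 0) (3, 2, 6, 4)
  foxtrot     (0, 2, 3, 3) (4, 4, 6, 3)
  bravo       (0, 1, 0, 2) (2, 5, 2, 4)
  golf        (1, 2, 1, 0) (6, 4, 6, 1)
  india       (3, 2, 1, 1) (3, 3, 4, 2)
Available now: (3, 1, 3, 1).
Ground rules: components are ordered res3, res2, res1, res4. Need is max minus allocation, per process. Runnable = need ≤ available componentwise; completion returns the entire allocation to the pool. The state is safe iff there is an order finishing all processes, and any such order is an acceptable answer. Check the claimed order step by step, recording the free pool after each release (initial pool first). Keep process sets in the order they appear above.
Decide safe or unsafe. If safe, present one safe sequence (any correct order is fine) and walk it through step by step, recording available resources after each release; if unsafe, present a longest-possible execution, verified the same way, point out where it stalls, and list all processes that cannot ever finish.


SAFE. One safe sequence: india, foxtrot, golf, alpha, hotel, bravo.
Key observation: india marks the first exact bind of the order: its need (0, 1, 3, 1) fits the free (3, 1, 3, 1) with zero slack on a requested resource.
Walking it through:
  pool = (3, 1, 3, 1)
  run india (needs (0, 1, 3, 1), free (3, 1, 3, 1)); after release of (3, 2, 1, 1) the pool is (6, 3, 4, 2)
  run foxtrot (needs (4, 2, 3, 0), free (6, 3, 4, 2)); after release of (0, 2, 3, 3) the pool is (6, 5, 7, 5)
  run golf (needs (5, 2, 5, 1), free (6, 5, 7, 5)); after release of (1, 2, 1, 0) the pool is (7, 7, 8, 5)
  run alpha (needs (1, 2, 3, 1), free (7, 7, 8, 5)); after release of (3, 1, 3, 0) the pool is (10, 8, 11, 5)
  run hotel (needs (2, 1, 5, 4), free (10, 8, 11, 5)); after release of (1, 1, 1, 0) the pool is (11, 9, 12, 5)
  run bravo (needs (2, 4, 2, 2), free (11, 9, 12, 5)); after release of (0, 1, 0, 2) the pool is (11, 10, 12, 7)


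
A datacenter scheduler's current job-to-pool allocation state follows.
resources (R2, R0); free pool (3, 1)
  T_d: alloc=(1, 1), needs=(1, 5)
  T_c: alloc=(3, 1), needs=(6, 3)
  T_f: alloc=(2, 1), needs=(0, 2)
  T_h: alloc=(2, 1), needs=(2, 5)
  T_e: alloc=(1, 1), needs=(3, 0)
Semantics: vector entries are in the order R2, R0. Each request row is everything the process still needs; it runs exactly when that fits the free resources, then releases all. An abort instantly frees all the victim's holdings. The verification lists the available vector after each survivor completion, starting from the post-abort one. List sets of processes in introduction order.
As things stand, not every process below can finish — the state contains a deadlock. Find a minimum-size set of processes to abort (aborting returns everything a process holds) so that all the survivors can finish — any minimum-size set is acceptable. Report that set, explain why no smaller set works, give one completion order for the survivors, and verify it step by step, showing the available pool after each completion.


Abort T_d.
Key observation: the returned (1, 1) from T_d is what brings T_h — unrunnable before, under any order — into play at step 4.
Why nothing smaller works: aborting no one leaves the state deadlocked as given.
One survivor order: T_f, T_c, T_e, T_h. Step-by-step check (post-abort pool first):
  pool = (4, 2)
  T_f needs (0, 2) <= (4, 2) -> finishes; pool += (2, 1) = (6, 3)
  T_c needs (6, 3) <= (6, 3) -> finishes; pool += (3, 1) = (9, 4)
  T_e needs (3, 0) <= (9, 4) -> finishes; pool += (1, 1) = (10, 5)
  T_h needs (2, 5) <= (10, 5) -> finishes; pool += (2, 1) = (12, 6)


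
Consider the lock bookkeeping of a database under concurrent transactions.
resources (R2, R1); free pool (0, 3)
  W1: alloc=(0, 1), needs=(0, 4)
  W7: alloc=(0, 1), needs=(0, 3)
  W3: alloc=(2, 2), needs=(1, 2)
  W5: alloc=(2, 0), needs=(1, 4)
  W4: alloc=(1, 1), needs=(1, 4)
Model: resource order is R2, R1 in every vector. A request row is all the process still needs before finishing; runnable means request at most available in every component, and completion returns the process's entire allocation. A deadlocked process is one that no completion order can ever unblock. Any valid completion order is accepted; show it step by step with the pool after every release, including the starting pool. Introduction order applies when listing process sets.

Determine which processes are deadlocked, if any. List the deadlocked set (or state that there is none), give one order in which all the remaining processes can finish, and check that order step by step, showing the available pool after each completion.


Deadlocked set: W3, W5 and W4.
Key observation: after W7, W1 complete, (0, 5) is the best the pool ever gets, yet each leftover process wants more R2.
The rest can finish in the order W7, W1. Check, step by step:
  pool = (0, 3)
  run W7 (needs (0, 3), free (0, 3)); after release of (0, 1) the pool is (0, 4)
  run W1 (needs (0, 4), free (0, 4)); after release of (0, 1) the pool is (0, 5)
None of the blocked processes ever fits:
  W3 cannot run: need (1, 2) vs free (0, 5) (insufficient R2)
  W5 cannot run: need (1, 4) vs free (0, 5) (insufficient R2)
  W4 cannot run: need (1, 4) vs free (0, 5) (insufficient R2)


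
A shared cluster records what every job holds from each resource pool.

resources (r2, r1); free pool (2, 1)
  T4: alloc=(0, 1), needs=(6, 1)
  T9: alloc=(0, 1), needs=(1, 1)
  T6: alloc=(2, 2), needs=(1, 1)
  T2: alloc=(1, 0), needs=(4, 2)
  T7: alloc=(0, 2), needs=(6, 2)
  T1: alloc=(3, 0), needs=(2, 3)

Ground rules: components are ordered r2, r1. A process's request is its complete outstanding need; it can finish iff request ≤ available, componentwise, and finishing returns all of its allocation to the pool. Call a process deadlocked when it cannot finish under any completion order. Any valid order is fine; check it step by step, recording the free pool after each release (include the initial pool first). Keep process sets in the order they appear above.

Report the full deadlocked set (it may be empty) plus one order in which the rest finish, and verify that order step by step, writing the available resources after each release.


No process is deadlocked.
Key observation: T9 can run right away; the returned allocation unlocks the remaining processes in turn.
One completion order for the rest: T9, T6, T1, T7, T2, T4. Walking it through:
  pool = (2, 1)
  run T9 (needs (1, 1), free (2, 1)); after release of (0, 1) the pool is (2, 2)
  run T6 (needs (1, 1), free (2, 2)); after release of (2, 2) the pool is (4, 4)
  run T1 (needs (2, 3), free (4, 4)); after release of (3, 0) the pool is (7, 4)
  run T7 (needs (6, 2), free (7, 4)); after release of (0, 2) the pool is (7, 6)
  run T2 (needs (4, 2), free (7, 6)); after release of (1, 0) the pool is (8, 6)
  run T4 (needs (6, 1), free (8, 6)); after release of (0, 1) the pool is (8, 7)


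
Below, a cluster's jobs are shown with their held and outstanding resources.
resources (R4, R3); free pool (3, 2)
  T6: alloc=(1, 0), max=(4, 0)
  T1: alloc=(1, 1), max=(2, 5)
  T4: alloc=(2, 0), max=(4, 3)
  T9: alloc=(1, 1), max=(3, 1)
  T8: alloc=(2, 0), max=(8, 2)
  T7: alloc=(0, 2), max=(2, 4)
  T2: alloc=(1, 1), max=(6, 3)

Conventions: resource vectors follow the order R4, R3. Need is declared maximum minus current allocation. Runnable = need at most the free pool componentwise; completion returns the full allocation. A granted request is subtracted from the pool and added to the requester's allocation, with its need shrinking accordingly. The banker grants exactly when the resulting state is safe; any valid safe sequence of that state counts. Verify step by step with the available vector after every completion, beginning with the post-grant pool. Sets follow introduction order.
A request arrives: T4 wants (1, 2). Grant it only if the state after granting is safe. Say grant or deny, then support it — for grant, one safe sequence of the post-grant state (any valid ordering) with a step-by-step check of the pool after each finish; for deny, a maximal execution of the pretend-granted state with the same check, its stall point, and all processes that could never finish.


GRANT: granting preserves safety; a valid post-grant sequence is T9, T4, T8, T7, T1, T2, T6.
Key observation: after the grant the pool drops to (2, 0), which still lets T9 finish first and unwind the rest.
Check on the post-grant state, step by step:
  pool = (2, 0)
  run T9 (needs (2, 0), free (2, 0)); after release of (1, 1) the pool is (3, 1)
  run T4 (needs (1, 1), free (3, 1)); after release of (3, 2) the pool is (6, 3)
  run T8 (needs (6, 2), free (6, 3)); after release of (2, 0) the pool is (8, 3)
  run T7 (needs (2, 2), free (8, 3)); after release of (0, 2) the pool is (8, 5)
  run T1 (needs (1, 4), free (8, 5)); after release of (1, 1) the pool is (9, 6)
  run T2 (needs (5, 2), free (9, 6)); after release of (1, 1) the pool is (10, 7)
  run T6 (needs (3, 0), free (10, 7)); after release of (1, 0) the pool is (11, 7)


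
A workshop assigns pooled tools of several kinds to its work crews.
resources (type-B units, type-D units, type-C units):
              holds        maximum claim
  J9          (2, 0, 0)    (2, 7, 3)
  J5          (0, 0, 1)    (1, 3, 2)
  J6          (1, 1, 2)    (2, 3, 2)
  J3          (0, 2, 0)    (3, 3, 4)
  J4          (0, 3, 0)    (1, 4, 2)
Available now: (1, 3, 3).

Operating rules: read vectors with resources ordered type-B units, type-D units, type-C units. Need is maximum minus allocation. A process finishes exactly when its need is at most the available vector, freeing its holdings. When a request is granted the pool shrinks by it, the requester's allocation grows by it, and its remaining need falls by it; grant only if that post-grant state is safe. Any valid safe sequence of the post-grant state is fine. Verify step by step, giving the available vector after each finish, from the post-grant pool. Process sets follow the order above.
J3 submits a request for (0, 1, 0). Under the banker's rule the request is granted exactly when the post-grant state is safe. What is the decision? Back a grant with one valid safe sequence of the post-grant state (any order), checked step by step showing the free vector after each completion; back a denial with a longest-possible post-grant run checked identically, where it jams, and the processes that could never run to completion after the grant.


DENY — the pretend-granted state is unsafe.
Key observation: after J4, J6, J5 the pool peaks at (2, 6, 6), and each blocked process is short somewhere: J9 on type-D units; J3 on type-B units.
On the post-grant state, J4, J6, J5 is a maximal run — nothing extends it. Step-by-step check:
  pool = (1, 2, 3)
  run J4 (needs (1, 1, 2), free (1, 2, 3)); after release of (0, 3, 0) the pool is (1, 5, 3)
  run J6 (needs (1, 2, 0), free (1, 5, 3)); after release of (1, 1, 2) the pool is (2, 6, 5)
  run J5 (needs (1, 3, 1), free (2, 6, 5)); after release of (0, 0, 1) the pool is (2, 6, 6)
  blocked: J9 wants (0, 7, 3), pool (2, 6, 6) — not enough type-D units
  blocked: J3 wants (3, 0, 4), pool (2, 6, 6) — not enough type-B units
Processes that could never finish after the grant: J9 and J3.


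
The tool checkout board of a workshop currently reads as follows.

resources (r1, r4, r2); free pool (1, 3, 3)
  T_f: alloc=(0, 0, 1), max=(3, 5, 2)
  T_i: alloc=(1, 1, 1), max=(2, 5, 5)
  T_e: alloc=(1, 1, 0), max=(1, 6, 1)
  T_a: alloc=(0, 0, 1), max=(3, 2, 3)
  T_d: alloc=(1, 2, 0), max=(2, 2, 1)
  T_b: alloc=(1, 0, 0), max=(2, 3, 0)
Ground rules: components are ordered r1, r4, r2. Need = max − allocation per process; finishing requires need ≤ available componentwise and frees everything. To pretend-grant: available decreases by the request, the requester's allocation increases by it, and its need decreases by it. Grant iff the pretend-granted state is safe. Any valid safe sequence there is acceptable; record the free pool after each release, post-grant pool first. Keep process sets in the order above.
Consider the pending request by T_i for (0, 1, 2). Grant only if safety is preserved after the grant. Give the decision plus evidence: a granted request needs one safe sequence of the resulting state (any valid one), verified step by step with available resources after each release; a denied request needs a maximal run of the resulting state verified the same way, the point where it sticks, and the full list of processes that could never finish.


DENY: after the grant no complete ordering would exist.
Key observation: after T_d, T_b the pool peaks at (3, 4, 1), and each blocked process is short somewhere: T_f on r4; T_i on r2; T_e on r4; T_a on r2.
Pretend the grant happened; the run T_d, T_b goes as far as possible. Verifying each step:
  pool = (1, 2, 1)
  T_d: need (1, 0, 1) fits (1, 2, 1); releases (1, 2, 0), pool now (2, 4, 1)
  T_b: need (1, 3, 0) fits (2, 4, 1); releases (1, 0, 0), pool now (3, 4, 1)
  blocked: T_f wants (3, 5, 1), pool (3, 4, 1) — not enough r4
  blocked: T_i wants (1, 3, 2), pool (3, 4, 1) — not enough r2
  blocked: T_e wants (0, 5, 1), pool (3, 4, 1) — not enough r4
  blocked: T_a wants (3, 2, 2), pool (3, 4, 1) — not enough r2
Processes that could never finish after the grant: T_f, T_i, T_e and T_a.


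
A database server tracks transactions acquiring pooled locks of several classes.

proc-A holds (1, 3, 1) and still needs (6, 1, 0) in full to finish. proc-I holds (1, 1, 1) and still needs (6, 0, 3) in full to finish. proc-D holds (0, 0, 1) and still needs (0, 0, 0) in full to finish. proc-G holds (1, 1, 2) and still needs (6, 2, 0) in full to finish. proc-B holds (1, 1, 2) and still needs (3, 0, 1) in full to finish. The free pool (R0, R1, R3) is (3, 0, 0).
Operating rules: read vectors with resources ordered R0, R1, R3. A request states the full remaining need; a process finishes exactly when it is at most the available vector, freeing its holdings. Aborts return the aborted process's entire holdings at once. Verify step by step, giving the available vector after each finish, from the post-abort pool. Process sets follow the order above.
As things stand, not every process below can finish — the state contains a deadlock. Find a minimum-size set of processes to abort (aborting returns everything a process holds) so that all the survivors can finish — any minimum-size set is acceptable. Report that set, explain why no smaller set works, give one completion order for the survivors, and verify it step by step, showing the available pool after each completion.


The answer: abort proc-I and proc-G.
Key observation: proc-A could never have finished before the abort; with (2, 2, 3) returned by proc-I and proc-G, it fits at step 3.
Minimality, checking each single-abort alternative: proc-A alone leaves proc-I blocked (short on R0); proc-I alone leaves proc-A blocked (short on R0); proc-D alone leaves proc-A blocked (short on R0); proc-G alone leaves proc-A blocked (short on R0); proc-B alone leaves proc-A blocked (short on R0).
One survivor order: proc-D, proc-B, proc-A. Step-by-step check (post-abort pool first):
  pool = (5, 2, 3)
  proc-D needs (0, 0, 0) <= (5, 2, 3) -> finishes; pool += (0, 0, 1) = (5, 2, 4)
  proc-B needs (3, 0, 1) <= (5, 2, 4) -> finishes; pool += (1, 1, 2) = (6, 3, 6)
  proc-A needs (6, 1, 0) <= (6, 3, 6) -> finishes; pool += (1, 3, 1) = (7, 6, 7)


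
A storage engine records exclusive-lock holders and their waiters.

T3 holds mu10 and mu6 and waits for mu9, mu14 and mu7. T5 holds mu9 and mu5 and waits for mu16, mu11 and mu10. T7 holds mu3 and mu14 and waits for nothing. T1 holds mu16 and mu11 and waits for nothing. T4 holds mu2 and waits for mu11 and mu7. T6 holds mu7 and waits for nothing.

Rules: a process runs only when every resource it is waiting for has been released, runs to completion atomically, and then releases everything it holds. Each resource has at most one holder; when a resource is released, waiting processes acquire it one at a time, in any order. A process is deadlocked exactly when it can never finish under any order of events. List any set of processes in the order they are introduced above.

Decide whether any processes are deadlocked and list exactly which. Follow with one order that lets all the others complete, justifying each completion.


Deadlocked: T3 and T5.
Key observation: along T3 -> T5 -> T3, each member waits on what the next one holds — a deadlock; no other process is dragged down with it.
The rest can finish in the order T1, T7, T6, T4.
Verifying each step:
  run T1 (it waits on nothing); releases mu16 and mu11
  run T7 (it waits on nothing); releases mu3 and mu14
  run T6 (it waits on nothing); releases mu7
  T4 waits on mu11 and mu7 — all released -> runs and releases mu2


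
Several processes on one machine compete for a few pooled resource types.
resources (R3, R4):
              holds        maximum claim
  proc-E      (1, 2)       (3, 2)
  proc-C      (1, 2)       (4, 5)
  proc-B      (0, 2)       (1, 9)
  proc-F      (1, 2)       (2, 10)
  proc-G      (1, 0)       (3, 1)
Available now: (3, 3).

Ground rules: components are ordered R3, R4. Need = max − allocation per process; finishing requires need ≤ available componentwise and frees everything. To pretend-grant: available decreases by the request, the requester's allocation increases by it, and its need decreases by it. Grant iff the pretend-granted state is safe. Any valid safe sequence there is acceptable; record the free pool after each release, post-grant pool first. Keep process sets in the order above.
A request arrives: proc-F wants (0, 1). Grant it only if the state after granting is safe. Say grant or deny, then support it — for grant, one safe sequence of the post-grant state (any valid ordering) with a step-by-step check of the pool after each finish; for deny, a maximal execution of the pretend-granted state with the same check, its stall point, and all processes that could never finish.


DENY: after the grant no complete ordering would exist.
Key observation: the pool after proc-E, proc-C, proc-G is (6, 6); every surviving request exceeds it in R4, so progress ends there.
After a pretend grant, a maximal execution: proc-E, proc-C, proc-G — then nothing else fits. Check, step by step:
  pool = (3, 2)
  proc-E needs (2, 0) <= (3, 2) -> finishes; pool += (1, 2) = (4, 4)
  proc-C needs (3, 3) <= (4, 4) -> finishes; pool += (1, 2) = (5, 6)
  proc-G needs (2, 1) <= (5, 6) -> finishes; pool += (1, 0) = (6, 6)
  proc-B still needs (1, 7) but only (6, 6) is free — short on R4
  proc-F still needs (1, 7) but only (6, 6) is free — short on R4
Processes that could never finish after the grant: proc-B and proc-F.


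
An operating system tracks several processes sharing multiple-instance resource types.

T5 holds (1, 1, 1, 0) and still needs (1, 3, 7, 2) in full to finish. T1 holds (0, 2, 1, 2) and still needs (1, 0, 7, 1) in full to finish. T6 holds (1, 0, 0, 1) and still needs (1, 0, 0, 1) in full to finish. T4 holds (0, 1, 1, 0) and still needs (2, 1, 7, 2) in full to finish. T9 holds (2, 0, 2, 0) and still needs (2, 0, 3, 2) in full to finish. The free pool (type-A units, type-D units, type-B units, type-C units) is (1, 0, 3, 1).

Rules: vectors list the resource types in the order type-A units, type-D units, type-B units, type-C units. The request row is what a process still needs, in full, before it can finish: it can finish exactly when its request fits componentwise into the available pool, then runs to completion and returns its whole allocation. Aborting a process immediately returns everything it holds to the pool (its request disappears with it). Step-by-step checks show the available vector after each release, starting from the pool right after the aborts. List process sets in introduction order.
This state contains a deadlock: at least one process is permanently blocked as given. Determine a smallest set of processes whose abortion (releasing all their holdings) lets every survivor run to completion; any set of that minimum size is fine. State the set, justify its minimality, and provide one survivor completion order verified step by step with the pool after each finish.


Abort T1 and T4.
Key observation: before aborting T1 and T4, T5 was permanently blocked — no order could ever run it; afterwards it completes at step 3.
Minimality, checking each single-abort alternative: T5 alone leaves T1 blocked (short on type-B units); T1 alone leaves T5 blocked (short on type-D units and type-B units); T6 alone leaves T5 blocked (short on type-D units and type-B units); T4 alone leaves T5 blocked (short on type-D units and type-B units); T9 alone leaves T5 blocked (short on type-D units and type-B units).
The survivors complete as T6, T9, T5. Verifying each step (starting from the post-abort pool):
  pool = (1, 3, 5, 3)
  run T6 (needs (1, 0, 0, 1), free (1, 3, 5, 3)); after release of (1, 0, 0, 1) the pool is (2, 3, 5, 4)
  run T9 (needs (2, 0, 3, 2), free (2, 3, 5, 4)); after release of (2, 0, 2, 0) the pool is (4, 3, 7, 4)
  run T5 (needs (1, 3, 7, 2), free (4, 3, 7, 4)); after release of (1, 1, 1, 0) the pool is (5, 4, 8, 4)


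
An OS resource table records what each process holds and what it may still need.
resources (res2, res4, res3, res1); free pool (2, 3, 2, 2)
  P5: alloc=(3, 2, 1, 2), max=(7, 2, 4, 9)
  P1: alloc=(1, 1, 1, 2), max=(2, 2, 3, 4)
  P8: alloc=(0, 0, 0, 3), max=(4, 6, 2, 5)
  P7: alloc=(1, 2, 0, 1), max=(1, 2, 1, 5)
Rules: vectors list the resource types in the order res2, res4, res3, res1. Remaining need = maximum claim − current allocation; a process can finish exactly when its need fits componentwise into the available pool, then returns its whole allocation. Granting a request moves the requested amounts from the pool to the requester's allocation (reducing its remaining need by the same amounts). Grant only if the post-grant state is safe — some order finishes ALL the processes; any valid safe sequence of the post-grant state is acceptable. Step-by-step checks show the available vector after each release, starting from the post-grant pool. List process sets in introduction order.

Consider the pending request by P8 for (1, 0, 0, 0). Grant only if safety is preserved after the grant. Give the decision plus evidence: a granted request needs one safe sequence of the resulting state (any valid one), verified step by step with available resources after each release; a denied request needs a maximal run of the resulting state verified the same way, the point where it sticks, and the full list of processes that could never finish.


GRANT: granting preserves safety; a valid post-grant sequence is P1, P7, P8, P5.
Key observation: granting shrinks the pool to (1, 3, 2, 2), yet P1 still fits and the chain goes through.
Step-by-step check of the post-grant state:
  pool = (1, 3, 2, 2)
  P1 needs (1, 1, 2, 2) <= (1, 3, 2, 2) -> finishes; pool += (1, 1, 1, 2) = (2, 4, 3, 4)
  P7 needs (0, 0, 1, 4) <= (2, 4, 3, 4) -> finishes; pool += (1, 2, 0, 1) = (3, 6, 3, 5)
  P8 needs (3, 6, 2, 2) <= (3, 6, 3, 5) -> finishes; pool += (1, 0, 0, 3) = (4, 6, 3, 8)
  P5 needs (4, 0, 3, 7) <= (4, 6, 3, 8) -> finishes; pool += (3, 2, 1, 2) = (7, 8, 4, 10)


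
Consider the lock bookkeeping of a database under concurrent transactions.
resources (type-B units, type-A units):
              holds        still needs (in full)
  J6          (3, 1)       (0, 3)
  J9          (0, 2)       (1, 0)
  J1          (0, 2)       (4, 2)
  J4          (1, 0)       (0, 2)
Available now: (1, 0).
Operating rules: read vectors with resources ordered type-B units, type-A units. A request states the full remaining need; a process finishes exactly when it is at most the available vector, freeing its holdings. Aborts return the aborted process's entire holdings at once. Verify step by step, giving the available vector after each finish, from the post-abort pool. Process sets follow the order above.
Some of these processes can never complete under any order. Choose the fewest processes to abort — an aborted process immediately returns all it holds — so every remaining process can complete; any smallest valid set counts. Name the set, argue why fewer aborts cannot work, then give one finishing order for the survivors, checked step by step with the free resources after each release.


Abort J1.
Key observation: before aborting J1, J6 was permanently blocked — no order could ever run it; afterwards it completes at step 2.
Minimality: the empty abort set fails — the state is deadlocked as it stands.
The survivors complete as J9, J6, J4. Verifying each step (starting from the post-abort pool):
  pool = (1, 2)
  J9: need (1, 0) fits (1, 2); releases (0, 2), pool now (1, 4)
  J6: need (0, 3) fits (1, 4); releases (3, 1), pool now (4, 5)
  J4: need (0, 2) fits (4, 5); releases (1, 0), pool now (5, 5)
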